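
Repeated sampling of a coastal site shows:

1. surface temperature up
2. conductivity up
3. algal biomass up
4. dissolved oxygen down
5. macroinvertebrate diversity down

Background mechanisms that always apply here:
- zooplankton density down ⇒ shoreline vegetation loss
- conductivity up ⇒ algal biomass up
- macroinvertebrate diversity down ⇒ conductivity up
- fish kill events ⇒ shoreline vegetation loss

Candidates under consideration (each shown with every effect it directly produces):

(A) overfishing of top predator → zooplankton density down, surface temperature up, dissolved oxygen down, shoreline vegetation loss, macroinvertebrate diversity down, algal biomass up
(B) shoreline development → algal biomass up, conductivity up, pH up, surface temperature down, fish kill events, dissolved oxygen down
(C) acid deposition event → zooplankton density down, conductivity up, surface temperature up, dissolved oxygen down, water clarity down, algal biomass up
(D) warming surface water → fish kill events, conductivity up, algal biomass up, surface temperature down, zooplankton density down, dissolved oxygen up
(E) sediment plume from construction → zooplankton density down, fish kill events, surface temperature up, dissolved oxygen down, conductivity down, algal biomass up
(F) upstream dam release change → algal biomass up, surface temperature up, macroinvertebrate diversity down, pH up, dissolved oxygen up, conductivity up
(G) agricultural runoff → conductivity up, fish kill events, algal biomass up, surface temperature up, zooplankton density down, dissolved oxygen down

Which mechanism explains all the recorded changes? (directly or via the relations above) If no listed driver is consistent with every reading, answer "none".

A

Testing each hypothesis:
(A) overfishing of top predator — surface temperature up yes; conductivity up yes (through macroinvertebrate diversity down → conductivity up); algal biomass up yes; dissolved oxygen down yes; macroinvertebrate diversity down yes
(B) shoreline development — surface temperature up NO; conductivity up yes; algal biomass up yes; dissolved oxygen down yes; macroinvertebrate diversity down NO
(C) acid deposition event — does not account for macroinvertebrate diversity down
(D) warming surface water — surface temperature up NO; conductivity up yes; algal biomass up yes; dissolved oxygen down NO; macroinvertebrate diversity down NO
(E) sediment plume from construction — fails on conductivity up, macroinvertebrate diversity down (predicts conductivity down, not conductivity up)
(F) upstream dam release change — fails on dissolved oxygen down (predicts dissolved oxygen up, not dissolved oxygen down)
(G) agricultural runoff — does not account for macroinvertebrate diversity down
(A) alone accounts for all the evidence.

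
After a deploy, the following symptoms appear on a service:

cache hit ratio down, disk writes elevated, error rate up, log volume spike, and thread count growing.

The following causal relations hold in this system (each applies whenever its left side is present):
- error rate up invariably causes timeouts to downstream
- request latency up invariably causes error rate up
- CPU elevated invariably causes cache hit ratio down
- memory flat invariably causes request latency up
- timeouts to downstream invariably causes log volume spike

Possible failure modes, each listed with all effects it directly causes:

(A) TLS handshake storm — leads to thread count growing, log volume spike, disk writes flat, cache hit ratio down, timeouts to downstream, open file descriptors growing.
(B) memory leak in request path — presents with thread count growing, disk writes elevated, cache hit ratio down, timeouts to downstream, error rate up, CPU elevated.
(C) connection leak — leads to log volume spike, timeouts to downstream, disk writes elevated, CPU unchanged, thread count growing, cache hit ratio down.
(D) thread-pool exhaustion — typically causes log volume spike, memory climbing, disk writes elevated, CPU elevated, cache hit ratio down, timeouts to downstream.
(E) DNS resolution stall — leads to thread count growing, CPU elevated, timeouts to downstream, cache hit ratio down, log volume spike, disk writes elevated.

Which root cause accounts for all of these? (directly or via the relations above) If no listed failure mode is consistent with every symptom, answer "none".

Testing each hypothesis:
(A) TLS handshake storm — cache hit ratio down yes; disk writes elevated NO; error rate up NO; log volume spike yes; thread count growing yes
(B) memory leak in request path — cache hit ratio down yes; disk writes elevated yes; error rate up yes; log volume spike yes (via timeouts to downstream → log volume spike); thread count growing yes
(C) connection leak — cache hit ratio down yes; disk writes elevated yes; error rate up NO; log volume spike yes; thread count growing yes
(D) thread-pool exhaustion — cache hit ratio down yes; disk writes elevated yes; error rate up NO; log volume spike yes; thread count growing NO
(E) DNS resolution stall — cache hit ratio down yes; disk writes elevated yes; error rate up NO; log volume spike yes; thread count growing yes
(B) alone accounts for all the evidence.

B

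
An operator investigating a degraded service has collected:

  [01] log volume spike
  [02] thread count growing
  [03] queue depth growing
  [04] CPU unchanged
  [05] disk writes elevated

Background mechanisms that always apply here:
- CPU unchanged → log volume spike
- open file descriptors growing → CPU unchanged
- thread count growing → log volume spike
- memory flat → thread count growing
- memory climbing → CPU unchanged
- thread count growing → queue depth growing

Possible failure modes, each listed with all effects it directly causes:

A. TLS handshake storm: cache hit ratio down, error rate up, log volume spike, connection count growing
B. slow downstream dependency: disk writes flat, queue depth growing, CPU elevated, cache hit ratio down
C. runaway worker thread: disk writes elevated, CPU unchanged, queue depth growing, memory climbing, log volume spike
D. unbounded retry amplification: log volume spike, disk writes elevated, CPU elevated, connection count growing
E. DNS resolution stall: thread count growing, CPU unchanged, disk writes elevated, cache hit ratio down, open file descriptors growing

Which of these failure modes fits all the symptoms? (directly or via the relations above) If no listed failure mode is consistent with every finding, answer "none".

Per-candidate check:
(A) TLS handshake storm — log volume spike match; thread count growing miss; queue depth growing miss; CPU unchanged miss; disk writes elevated miss
(B) slow downstream dependency — log volume spike miss; thread count growing miss; queue depth growing match; CPU unchanged miss; disk writes elevated miss
(C) runaway worker thread — does not account for thread count growing
(D) unbounded retry amplification — fails on thread count growing, queue depth growing, CPU unchanged (predicts CPU elevated, not CPU unchanged)
(E) DNS resolution stall — accounts for every observation (log volume spike by CPU unchanged → log volume spike)
(E) is the only candidate with no mismatches.

E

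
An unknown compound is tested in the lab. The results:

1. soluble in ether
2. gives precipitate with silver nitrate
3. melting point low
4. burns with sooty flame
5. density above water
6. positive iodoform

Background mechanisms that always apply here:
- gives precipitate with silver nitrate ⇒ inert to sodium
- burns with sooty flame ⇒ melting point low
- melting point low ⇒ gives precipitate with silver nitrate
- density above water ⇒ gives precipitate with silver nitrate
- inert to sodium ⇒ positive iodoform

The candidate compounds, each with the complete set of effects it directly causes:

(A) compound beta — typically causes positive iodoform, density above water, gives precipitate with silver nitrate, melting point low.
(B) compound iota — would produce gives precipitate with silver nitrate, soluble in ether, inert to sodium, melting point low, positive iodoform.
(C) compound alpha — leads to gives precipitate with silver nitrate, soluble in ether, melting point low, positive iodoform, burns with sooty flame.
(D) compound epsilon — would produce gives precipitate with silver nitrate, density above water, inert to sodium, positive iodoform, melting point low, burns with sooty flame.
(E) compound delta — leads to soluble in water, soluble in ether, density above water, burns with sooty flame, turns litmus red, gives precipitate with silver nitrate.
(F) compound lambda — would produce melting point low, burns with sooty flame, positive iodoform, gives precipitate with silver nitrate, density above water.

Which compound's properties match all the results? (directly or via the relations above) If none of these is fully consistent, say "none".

Checking each candidate against the observations:
(A) compound beta — does not account for soluble in ether, burns with sooty flame
(B) compound iota — soluble in ether match; gives precipitate with silver nitrate match; melting point low match; burns with sooty flame miss; density above water miss; positive iodoform match
(C) compound alpha — soluble in ether match; gives precipitate with silver nitrate match; melting point low match; burns with sooty flame match; density above water miss; positive iodoform match
(D) compound epsilon — soluble in ether miss; gives precipitate with silver nitrate match; melting point low match; burns with sooty flame match; density above water match; positive iodoform match
(E) compound delta — accounts for every observation (melting point low through burns with sooty flame → melting point low)
(F) compound lambda — does not account for soluble in ether
(E) is the only candidate with no mismatches.

E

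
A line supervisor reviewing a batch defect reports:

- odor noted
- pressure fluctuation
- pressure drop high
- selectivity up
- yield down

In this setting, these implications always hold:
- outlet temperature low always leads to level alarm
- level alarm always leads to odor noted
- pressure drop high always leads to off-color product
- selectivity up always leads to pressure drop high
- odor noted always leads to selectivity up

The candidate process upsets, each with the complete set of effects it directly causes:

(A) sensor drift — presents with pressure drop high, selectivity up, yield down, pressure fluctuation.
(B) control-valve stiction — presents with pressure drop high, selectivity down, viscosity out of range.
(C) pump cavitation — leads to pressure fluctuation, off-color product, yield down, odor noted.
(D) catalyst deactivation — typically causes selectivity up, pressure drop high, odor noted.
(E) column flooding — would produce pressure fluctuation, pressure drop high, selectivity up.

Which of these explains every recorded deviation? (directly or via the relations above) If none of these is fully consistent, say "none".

For each candidate, compare predicted effects to what was observed:
(A) sensor drift — does not account for odor noted
(B) control-valve stiction — fails on odor noted, pressure fluctuation, selectivity up, yield down (predicts selectivity down, not selectivity up)
(C) pump cavitation — odor noted +; pressure fluctuation +; pressure drop high + (via odor noted → selectivity up → pressure drop high); selectivity up + (via odor noted → selectivity up); yield down +
(D) catalyst deactivation — does not account for pressure fluctuation, yield down
(E) column flooding — odor noted -; pressure fluctuation +; pressure drop high +; selectivity up +; yield down -
(C) alone accounts for all the evidence.

C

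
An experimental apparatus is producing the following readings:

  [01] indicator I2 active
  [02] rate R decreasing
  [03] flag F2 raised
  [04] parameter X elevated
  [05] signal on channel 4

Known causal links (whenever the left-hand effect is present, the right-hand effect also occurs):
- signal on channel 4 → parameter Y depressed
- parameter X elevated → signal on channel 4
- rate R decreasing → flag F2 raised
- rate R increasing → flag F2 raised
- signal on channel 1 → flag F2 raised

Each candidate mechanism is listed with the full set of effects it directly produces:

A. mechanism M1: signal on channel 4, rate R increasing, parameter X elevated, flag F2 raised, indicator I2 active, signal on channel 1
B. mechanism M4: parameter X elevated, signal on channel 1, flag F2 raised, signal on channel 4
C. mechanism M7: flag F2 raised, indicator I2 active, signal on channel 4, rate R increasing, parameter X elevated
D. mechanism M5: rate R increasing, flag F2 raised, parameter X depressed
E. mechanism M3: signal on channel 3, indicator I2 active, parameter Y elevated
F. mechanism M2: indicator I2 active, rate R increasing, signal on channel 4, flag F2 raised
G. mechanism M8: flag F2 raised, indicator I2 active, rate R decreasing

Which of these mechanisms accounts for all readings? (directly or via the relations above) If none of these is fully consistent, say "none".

none

Checking each candidate against the observations:
(A) mechanism M1 — fails on rate R decreasing (predicts rate R increasing, not rate R decreasing)
(B) mechanism M4 — indicator I2 active NO; rate R decreasing NO; flag F2 raised yes; parameter X elevated yes; signal on channel 4 yes
(C) mechanism M7 — indicator I2 active yes; rate R decreasing NO; flag F2 raised yes; parameter X elevated yes; signal on channel 4 yes
(D) mechanism M5 — indicator I2 active NO; rate R decreasing NO; flag F2 raised yes; parameter X elevated NO; signal on channel 4 NO
(E) mechanism M3 — indicator I2 active yes; rate R decreasing NO; flag F2 raised NO; parameter X elevated NO; signal on channel 4 NO
(F) mechanism M2 — indicator I2 active yes; rate R decreasing NO; flag F2 raised yes; parameter X elevated NO; signal on channel 4 yes
(G) mechanism M8 — indicator I2 active yes; rate R decreasing yes; flag F2 raised yes; parameter X elevated NO; signal on channel 4 NO
No candidate is consistent with all observations.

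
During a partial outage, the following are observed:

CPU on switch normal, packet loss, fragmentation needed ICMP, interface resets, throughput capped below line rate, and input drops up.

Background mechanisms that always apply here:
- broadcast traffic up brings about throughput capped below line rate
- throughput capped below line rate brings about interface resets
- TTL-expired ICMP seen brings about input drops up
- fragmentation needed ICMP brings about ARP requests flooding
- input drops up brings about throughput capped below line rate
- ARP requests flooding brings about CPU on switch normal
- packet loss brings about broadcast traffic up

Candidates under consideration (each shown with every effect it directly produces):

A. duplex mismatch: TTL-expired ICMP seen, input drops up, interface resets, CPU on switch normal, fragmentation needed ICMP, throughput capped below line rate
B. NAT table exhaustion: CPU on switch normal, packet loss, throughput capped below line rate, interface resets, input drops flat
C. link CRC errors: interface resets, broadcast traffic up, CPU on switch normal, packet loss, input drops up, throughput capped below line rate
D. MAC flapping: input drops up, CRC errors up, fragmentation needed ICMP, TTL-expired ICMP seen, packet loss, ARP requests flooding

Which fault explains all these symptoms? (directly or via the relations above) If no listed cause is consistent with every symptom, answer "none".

Per-candidate check:
(A) duplex mismatch — CPU on switch normal +; packet loss -; fragmentation needed ICMP +; interface resets +; throughput capped below line rate +; input drops up +
(B) NAT table exhaustion — CPU on switch normal +; packet loss +; fragmentation needed ICMP -; interface resets +; throughput capped below line rate +; input drops up -
(C) link CRC errors — does not account for fragmentation needed ICMP
(D) MAC flapping — CPU on switch normal + (through ARP requests flooding → CPU on switch normal); packet loss +; fragmentation needed ICMP +; interface resets + (through input drops up → throughput capped below line rate → interface resets); throughput capped below line rate + (through input drops up → throughput capped below line rate); input drops up +
Only (D) is consistent with every observation.

D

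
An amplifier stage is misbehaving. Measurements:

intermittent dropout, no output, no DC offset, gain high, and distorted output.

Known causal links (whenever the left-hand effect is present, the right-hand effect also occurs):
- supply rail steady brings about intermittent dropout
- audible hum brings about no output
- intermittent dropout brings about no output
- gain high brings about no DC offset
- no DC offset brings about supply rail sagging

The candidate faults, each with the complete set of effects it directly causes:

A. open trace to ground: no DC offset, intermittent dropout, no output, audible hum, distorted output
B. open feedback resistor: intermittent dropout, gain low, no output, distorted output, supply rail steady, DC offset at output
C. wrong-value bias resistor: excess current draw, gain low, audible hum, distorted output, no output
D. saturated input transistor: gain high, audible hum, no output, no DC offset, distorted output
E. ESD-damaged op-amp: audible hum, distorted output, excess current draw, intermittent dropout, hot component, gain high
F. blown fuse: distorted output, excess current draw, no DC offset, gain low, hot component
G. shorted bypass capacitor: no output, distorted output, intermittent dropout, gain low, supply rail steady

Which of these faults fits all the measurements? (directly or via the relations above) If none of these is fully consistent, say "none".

E

Testing each hypothesis:
(A) open trace to ground — intermittent dropout ✓; no output ✓; no DC offset ✓; gain high ✗; distorted output ✓
(B) open feedback resistor — intermittent dropout ✓; no output ✓; no DC offset ✗; gain high ✗; distorted output ✓
(C) wrong-value bias resistor — fails on intermittent dropout, no DC offset, gain high (predicts gain low, not gain high)
(D) saturated input transistor — intermittent dropout ✗; no output ✓; no DC offset ✓; gain high ✓; distorted output ✓
(E) ESD-damaged op-amp — accounts for every observation (no output via audible hum → no output)
(F) blown fuse — intermittent dropout ✗; no output ✗; no DC offset ✓; gain high ✗; distorted output ✓
(G) shorted bypass capacitor — fails on no DC offset, gain high (predicts gain low, not gain high)
(E) is the only candidate with no mismatches.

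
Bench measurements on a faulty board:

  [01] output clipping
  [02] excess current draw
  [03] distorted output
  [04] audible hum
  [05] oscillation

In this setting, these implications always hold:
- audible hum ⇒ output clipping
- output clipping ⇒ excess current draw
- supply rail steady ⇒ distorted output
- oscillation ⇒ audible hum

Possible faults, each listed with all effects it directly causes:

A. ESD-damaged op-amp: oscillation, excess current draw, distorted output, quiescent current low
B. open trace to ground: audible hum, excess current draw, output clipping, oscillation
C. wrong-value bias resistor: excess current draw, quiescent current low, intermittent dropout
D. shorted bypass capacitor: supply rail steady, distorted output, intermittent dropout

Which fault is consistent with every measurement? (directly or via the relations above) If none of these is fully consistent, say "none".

For each candidate, compare predicted effects to what was observed:
(A) ESD-damaged op-amp — output clipping yes (by oscillation → audible hum → output clipping); excess current draw yes; distorted output yes; audible hum yes (by oscillation → audible hum); oscillation yes
(B) open trace to ground — output clipping yes; excess current draw yes; distorted output NO; audible hum yes; oscillation yes
(C) wrong-value bias resistor — output clipping NO; excess current draw yes; distorted output NO; audible hum NO; oscillation NO
(D) shorted bypass capacitor — output clipping NO; excess current draw NO; distorted output yes; audible hum NO; oscillation NO
Only (A) is consistent with every observation.

A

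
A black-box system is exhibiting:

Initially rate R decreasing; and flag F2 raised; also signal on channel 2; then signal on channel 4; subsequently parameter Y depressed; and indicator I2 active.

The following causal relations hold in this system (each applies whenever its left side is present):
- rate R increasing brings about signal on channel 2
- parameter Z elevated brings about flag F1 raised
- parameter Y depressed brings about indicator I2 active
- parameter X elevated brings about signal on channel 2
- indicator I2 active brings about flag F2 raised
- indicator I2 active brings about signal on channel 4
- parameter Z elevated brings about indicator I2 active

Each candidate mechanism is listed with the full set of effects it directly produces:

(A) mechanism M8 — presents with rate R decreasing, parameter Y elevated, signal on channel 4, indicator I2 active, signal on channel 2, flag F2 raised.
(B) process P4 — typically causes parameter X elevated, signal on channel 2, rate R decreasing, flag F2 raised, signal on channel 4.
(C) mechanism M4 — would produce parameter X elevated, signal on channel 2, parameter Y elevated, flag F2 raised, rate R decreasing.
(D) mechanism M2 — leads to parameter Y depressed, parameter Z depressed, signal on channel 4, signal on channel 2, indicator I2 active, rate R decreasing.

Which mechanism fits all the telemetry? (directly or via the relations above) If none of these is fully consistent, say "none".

For each candidate, compare predicted effects to what was observed:
(A) mechanism M8 — rate R decreasing +; flag F2 raised +; signal on channel 2 +; signal on channel 4 +; parameter Y depressed -; indicator I2 active +
(B) process P4 — does not account for parameter Y depressed, indicator I2 active
(C) mechanism M4 — fails on signal on channel 4, parameter Y depressed, indicator I2 active (predicts parameter Y elevated, not parameter Y depressed)
(D) mechanism M2 — accounts for every observation (flag F2 raised via indicator I2 active → flag F2 raised)
(D) alone accounts for all the evidence.

D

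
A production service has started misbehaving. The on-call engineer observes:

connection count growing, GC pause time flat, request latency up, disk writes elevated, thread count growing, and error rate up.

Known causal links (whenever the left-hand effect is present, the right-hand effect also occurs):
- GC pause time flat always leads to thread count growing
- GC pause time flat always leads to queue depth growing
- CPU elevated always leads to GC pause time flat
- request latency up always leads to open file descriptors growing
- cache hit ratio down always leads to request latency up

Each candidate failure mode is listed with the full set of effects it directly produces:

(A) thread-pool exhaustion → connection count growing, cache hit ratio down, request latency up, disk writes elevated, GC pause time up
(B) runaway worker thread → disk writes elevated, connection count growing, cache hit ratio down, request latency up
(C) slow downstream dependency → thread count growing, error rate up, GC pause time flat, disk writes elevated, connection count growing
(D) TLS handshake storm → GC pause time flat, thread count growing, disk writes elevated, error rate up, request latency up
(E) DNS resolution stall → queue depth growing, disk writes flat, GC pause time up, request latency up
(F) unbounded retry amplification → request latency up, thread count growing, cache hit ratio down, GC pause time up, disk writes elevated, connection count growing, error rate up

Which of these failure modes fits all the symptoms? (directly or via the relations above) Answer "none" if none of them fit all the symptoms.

Checking each candidate against the observations:
(A) thread-pool exhaustion — connection count growing +; GC pause time flat -; request latency up +; disk writes elevated +; thread count growing -; error rate up -
(B) runaway worker thread — connection count growing +; GC pause time flat -; request latency up +; disk writes elevated +; thread count growing -; error rate up -
(C) slow downstream dependency — does not account for request latency up
(D) TLS handshake storm — connection count growing -; GC pause time flat +; request latency up +; disk writes elevated +; thread count growing +; error rate up +
(E) DNS resolution stall — connection count growing -; GC pause time flat -; request latency up +; disk writes elevated -; thread count growing -; error rate up -
(F) unbounded retry amplification — connection count growing +; GC pause time flat -; request latency up +; disk writes elevated +; thread count growing +; error rate up +
None of the listed candidates fits everything.

none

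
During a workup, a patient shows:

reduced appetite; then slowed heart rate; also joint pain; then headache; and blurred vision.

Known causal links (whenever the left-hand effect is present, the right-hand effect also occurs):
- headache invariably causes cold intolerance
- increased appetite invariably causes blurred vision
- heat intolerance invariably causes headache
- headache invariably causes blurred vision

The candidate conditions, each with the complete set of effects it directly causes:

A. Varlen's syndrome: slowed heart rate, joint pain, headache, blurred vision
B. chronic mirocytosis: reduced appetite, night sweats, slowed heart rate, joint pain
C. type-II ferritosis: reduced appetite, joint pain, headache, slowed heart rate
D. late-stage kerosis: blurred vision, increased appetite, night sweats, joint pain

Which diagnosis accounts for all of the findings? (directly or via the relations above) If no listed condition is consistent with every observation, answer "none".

Per-candidate check:
(A) Varlen's syndrome — does not account for reduced appetite
(B) chronic mirocytosis — reduced appetite match; slowed heart rate match; joint pain match; headache miss; blurred vision miss
(C) type-II ferritosis — reduced appetite match; slowed heart rate match; joint pain match; headache match; blurred vision match (by headache → blurred vision)
(D) late-stage kerosis — reduced appetite miss; slowed heart rate miss; joint pain match; headache miss; blurred vision match
Only (C) is consistent with every observation.

C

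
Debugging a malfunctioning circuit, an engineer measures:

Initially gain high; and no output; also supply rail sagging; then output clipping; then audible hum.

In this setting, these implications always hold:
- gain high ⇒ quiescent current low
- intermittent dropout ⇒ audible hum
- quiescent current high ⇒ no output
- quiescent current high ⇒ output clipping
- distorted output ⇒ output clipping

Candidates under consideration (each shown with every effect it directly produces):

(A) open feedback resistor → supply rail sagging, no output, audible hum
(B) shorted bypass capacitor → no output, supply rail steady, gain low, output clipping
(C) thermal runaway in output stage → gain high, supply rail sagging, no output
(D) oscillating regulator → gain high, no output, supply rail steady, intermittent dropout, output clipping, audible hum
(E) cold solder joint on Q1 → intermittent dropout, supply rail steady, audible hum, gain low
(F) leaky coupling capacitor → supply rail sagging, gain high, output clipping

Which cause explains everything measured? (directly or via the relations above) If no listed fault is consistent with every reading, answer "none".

none

Checking each candidate against the observations:
(A) open feedback resistor — does not account for gain high, output clipping
(B) shorted bypass capacitor — fails on gain high, supply rail sagging, audible hum (predicts gain low, not gain high; predicts supply rail steady, not supply rail sagging)
(C) thermal runaway in output stage — gain high ✓; no output ✓; supply rail sagging ✓; output clipping ✗; audible hum ✗
(D) oscillating regulator — gain high ✓; no output ✓; supply rail sagging ✗; output clipping ✓; audible hum ✓
(E) cold solder joint on Q1 — gain high ✗; no output ✗; supply rail sagging ✗; output clipping ✗; audible hum ✓
(F) leaky coupling capacitor — gain high ✓; no output ✗; supply rail sagging ✓; output clipping ✓; audible hum ✗
Every candidate fails on at least one observation.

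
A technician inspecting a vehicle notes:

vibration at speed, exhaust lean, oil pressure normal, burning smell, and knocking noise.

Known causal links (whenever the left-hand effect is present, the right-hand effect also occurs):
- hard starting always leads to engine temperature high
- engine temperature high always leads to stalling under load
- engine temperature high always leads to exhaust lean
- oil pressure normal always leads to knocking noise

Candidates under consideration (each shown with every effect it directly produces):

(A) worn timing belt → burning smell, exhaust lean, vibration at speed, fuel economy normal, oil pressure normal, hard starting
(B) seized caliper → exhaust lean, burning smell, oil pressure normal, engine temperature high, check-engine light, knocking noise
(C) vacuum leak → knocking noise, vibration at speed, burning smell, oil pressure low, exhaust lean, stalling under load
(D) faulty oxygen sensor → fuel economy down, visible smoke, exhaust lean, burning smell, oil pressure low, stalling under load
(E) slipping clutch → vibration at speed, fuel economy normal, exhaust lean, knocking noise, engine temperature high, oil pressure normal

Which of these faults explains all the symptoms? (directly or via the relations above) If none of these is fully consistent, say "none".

For each candidate, compare predicted effects to what was observed:
(A) worn timing belt — vibration at speed ✓; exhaust lean ✓; oil pressure normal ✓; burning smell ✓; knocking noise ✓ (via oil pressure normal → knocking noise)
(B) seized caliper — vibration at speed ✗; exhaust lean ✓; oil pressure normal ✓; burning smell ✓; knocking noise ✓
(C) vacuum leak — vibration at speed ✓; exhaust lean ✓; oil pressure normal ✗; burning smell ✓; knocking noise ✓
(D) faulty oxygen sensor — vibration at speed ✗; exhaust lean ✓; oil pressure normal ✗; burning smell ✓; knocking noise ✗
(E) slipping clutch — vibration at speed ✓; exhaust lean ✓; oil pressure normal ✓; burning smell ✗; knocking noise ✓
Only (A) is consistent with every observation.

A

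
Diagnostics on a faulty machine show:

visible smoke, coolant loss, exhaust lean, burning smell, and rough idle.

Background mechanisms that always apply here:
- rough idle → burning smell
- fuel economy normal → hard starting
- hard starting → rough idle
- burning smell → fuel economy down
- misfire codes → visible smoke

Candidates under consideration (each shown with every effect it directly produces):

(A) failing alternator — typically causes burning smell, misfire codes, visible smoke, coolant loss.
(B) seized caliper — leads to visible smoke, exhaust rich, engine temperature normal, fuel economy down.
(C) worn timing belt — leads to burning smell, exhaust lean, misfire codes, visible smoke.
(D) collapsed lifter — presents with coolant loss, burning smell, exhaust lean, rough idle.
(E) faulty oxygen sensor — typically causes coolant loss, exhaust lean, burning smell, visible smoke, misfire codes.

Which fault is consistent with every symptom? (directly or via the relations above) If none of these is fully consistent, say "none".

Checking each candidate against the observations:
(A) failing alternator — does not account for exhaust lean, rough idle
(B) seized caliper — visible smoke +; coolant loss -; exhaust lean -; burning smell -; rough idle -
(C) worn timing belt — visible smoke +; coolant loss -; exhaust lean +; burning smell +; rough idle -
(D) collapsed lifter — does not account for visible smoke
(E) faulty oxygen sensor — visible smoke +; coolant loss +; exhaust lean +; burning smell +; rough idle -
Every candidate fails on at least one observation.

none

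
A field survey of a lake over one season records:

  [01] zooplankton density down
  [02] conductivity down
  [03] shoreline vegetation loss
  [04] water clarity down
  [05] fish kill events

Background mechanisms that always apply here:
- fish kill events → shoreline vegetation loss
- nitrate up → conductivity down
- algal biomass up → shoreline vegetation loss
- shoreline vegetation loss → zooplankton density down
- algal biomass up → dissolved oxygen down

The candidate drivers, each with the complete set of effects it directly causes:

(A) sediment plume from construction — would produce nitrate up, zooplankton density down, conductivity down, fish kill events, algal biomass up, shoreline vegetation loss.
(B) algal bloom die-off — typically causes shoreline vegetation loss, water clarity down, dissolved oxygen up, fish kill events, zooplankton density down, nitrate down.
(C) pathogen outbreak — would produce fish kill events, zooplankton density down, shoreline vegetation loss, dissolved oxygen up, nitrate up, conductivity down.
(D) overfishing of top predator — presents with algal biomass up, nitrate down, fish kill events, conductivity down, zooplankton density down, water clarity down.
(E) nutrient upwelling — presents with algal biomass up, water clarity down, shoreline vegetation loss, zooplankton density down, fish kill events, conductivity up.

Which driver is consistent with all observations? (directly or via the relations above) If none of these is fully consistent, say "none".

Testing each hypothesis:
(A) sediment plume from construction — does not account for water clarity down
(B) algal bloom die-off — does not account for conductivity down
(C) pathogen outbreak — does not account for water clarity down
(D) overfishing of top predator — accounts for every observation (shoreline vegetation loss by algal biomass up → shoreline vegetation loss)
(E) nutrient upwelling — zooplankton density down ✓; conductivity down ✗; shoreline vegetation loss ✓; water clarity down ✓; fish kill events ✓
Only (D) is consistent with every observation.

D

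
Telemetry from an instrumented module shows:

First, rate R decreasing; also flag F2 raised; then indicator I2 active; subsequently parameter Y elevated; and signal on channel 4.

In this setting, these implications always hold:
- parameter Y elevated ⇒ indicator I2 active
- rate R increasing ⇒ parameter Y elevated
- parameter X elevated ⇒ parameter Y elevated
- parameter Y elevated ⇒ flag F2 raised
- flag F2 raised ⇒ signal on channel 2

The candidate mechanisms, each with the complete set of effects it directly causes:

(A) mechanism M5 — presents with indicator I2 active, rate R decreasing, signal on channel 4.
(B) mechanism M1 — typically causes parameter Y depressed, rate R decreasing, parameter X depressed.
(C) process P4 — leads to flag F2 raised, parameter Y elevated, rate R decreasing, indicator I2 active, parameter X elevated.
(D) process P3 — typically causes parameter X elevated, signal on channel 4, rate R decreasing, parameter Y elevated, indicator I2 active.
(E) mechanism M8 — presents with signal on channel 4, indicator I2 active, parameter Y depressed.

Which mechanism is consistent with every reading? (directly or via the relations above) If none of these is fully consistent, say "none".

D

Testing each hypothesis:
(A) mechanism M5 — does not account for flag F2 raised, parameter Y elevated
(B) mechanism M1 — fails on flag F2 raised, indicator I2 active, parameter Y elevated, signal on channel 4 (predicts parameter Y depressed, not parameter Y elevated)
(C) process P4 — rate R decreasing yes; flag F2 raised yes; indicator I2 active yes; parameter Y elevated yes; signal on channel 4 NO
(D) process P3 — rate R decreasing yes; flag F2 raised yes (via parameter Y elevated → flag F2 raised); indicator I2 active yes; parameter Y elevated yes; signal on channel 4 yes
(E) mechanism M8 — fails on rate R decreasing, flag F2 raised, parameter Y elevated (predicts parameter Y depressed, not parameter Y elevated)
(D) alone accounts for all the evidence.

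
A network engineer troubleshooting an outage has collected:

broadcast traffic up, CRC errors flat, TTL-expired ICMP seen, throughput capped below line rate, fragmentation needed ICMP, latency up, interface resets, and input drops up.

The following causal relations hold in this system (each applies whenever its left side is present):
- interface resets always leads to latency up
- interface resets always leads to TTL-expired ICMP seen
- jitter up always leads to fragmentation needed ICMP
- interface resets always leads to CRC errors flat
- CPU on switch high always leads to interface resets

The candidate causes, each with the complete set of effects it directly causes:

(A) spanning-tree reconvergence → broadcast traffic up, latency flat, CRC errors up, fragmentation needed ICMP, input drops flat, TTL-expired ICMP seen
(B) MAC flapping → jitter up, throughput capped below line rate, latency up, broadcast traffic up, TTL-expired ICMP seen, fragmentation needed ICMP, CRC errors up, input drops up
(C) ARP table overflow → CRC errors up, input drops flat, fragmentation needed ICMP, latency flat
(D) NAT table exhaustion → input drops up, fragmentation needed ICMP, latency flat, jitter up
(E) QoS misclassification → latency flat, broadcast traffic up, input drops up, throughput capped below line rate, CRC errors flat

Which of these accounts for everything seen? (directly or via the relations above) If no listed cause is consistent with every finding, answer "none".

none

Per-candidate check:
(A) spanning-tree reconvergence — broadcast traffic up match; CRC errors flat miss; TTL-expired ICMP seen match; throughput capped below line rate miss; fragmentation needed ICMP match; latency up miss; interface resets miss; input drops up miss
(B) MAC flapping — broadcast traffic up match; CRC errors flat miss; TTL-expired ICMP seen match; throughput capped below line rate match; fragmentation needed ICMP match; latency up match; interface resets miss; input drops up match
(C) ARP table overflow — broadcast traffic up miss; CRC errors flat miss; TTL-expired ICMP seen miss; throughput capped below line rate miss; fragmentation needed ICMP match; latency up miss; interface resets miss; input drops up miss
(D) NAT table exhaustion — fails on broadcast traffic up, CRC errors flat, TTL-expired ICMP seen, throughput capped below line rate, latency up, interface resets (predicts latency flat, not latency up)
(E) QoS misclassification — broadcast traffic up match; CRC errors flat match; TTL-expired ICMP seen miss; throughput capped below line rate match; fragmentation needed ICMP miss; latency up miss; interface resets miss; input drops up match
No candidate is consistent with all observations.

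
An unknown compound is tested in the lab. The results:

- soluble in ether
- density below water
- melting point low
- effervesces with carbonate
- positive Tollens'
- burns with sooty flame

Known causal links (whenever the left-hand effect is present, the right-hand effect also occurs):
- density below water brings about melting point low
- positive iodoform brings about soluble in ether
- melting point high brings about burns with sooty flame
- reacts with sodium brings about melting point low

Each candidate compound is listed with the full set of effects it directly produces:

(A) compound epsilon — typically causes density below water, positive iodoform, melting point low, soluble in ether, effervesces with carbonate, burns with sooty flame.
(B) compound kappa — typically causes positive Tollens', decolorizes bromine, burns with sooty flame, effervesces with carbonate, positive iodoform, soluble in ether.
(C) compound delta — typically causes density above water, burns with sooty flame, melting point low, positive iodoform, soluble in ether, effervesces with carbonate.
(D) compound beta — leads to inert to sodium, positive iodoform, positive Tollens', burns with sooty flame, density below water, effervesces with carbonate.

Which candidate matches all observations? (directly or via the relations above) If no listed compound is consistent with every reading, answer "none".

D

For each candidate, compare predicted effects to what was observed:
(A) compound epsilon — does not account for positive Tollens'
(B) compound kappa — soluble in ether yes; density below water NO; melting point low NO; effervesces with carbonate yes; positive Tollens' yes; burns with sooty flame yes
(C) compound delta — fails on density below water, positive Tollens' (predicts density above water, not density below water)
(D) compound beta — accounts for every observation (soluble in ether via positive iodoform → soluble in ether)
(D) is the only candidate with no mismatches.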